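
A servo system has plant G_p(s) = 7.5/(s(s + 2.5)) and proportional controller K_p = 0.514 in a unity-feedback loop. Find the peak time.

From 1 + K_pG_p(s) = 0: s² + 2.5s + 3.855 = 0 ⇒ ω_n = 1.963, ζ = 0.6366.
Damped frequency ω_d = ω_n√(1−ζ²) = 1.514 rad/s, so peak time T_p = π/ω_d = 2.07 s.

T_p = 2.07 s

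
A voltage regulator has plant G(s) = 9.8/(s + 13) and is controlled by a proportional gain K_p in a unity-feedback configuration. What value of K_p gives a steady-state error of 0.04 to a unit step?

For a type-0 loop with proportional control, e_ss = 1/(1 + K_p·G(0)).
G(0) = 0.7538. Require 1/(1 + K_p·0.7538) = 0.04, so 1 + 0.7538·K_p = 25.
K_p = (25 − 1)/0.7538 = 31.8.

K_p = 31.8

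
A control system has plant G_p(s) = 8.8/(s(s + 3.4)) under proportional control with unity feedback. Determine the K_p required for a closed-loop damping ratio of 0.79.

K_p = 0.526

Closed-loop characteristic equation: s² + 3.4s + K_p·8.8 = 0.
So ω_n = √(8.8K_p) and 2ζω_n = 3.4, giving ζ = 3.4/(2√(8.8K_p)).
Setting ζ = 0.79: √(8.8K_p) = 3.4/(2·0.79) = 2.152, so K_p = 4.631/8.8 = 0.526.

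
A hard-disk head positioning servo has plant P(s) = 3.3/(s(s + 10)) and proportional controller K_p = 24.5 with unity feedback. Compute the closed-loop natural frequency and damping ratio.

The closed-loop denominator is s(s+10) + 24.5·3.3 = s² + 10s + 80.85.
So ω_n² = 80.85 ⇒ ω_n = 8.992 rad/s, and ζ = 10/(2ω_n) = 0.556.

ω_n = 8.99 rad/s, ζ = 0.556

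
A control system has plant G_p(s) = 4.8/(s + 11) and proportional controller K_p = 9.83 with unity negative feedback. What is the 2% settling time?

Closed-loop transfer function: T(s) = K_p·G_p(s)/(1 + K_p·G_p(s)) = 47.18/(s + 11 + 47.18) = 47.18/(s + 58.18).
Time constant τ = 1/58.18 = 0.01719 s, so the 2% settling time is about 4τ = 0.0687 s.

T_s ≈ 0.0687 s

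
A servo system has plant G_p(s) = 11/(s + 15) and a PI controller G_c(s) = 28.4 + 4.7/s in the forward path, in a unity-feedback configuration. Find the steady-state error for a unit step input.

The open loop G_c(s)G_p(s) has a pole at the origin (type 1), so the static position error constant is infinite and e_ss = 1/(1+∞) = 0.

0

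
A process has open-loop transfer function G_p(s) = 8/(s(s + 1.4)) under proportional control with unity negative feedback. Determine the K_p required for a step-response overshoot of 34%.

From %OS = 100·exp(−πζ/√(1−ζ²)) = 34%, ζ = −ln(0.34)/√(π²+ln²(0.34)) = 0.3248.
Characteristic equation s² + 1.4s + 8K_p = 0 gives ζ = 1.4/(2√(8K_p)).
Setting ζ = 0.3248: √(8K_p) = 1.4/(2·0.3248) = 2.155, so K_p = 4.645/8 = 0.581.

K_p = 0.581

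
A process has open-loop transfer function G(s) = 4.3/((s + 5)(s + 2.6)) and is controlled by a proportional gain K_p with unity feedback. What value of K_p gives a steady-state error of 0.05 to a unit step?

The loop is type 0, so e_ss(step) = 1/(1 + K_pos) with K_pos = K_p·G(0).
G(0) = 0.3308. Require 1/(1 + K_p·0.3308) = 0.05, so 1 + 0.3308·K_p = 20.
K_p = (20 − 1)/0.3308 = 57.4.

K_p = 57.4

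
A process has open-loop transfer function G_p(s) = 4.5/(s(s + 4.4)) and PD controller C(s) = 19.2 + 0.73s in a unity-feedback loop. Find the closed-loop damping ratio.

ζ = 0.413

Forward path: (19.2 + 0.73s)·4.5/(s(s+4.4)). The closed-loop characteristic equation is s² + (4.4 + 4.5·0.73)s + 4.5·19.2 = 0.
That is s² + 7.685s + 86.4 = 0, so ω_n = 9.295 rad/s and ζ = 7.685/(2·9.295) = 0.4134.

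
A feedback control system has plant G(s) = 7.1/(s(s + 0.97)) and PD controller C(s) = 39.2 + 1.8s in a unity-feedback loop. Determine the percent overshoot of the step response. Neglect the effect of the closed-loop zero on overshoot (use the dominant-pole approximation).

24.1%

Forward path: (39.2 + 1.8s)·7.1/(s(s+0.97)). The closed-loop characteristic equation is s² + (0.97 + 7.1·1.8)s + 7.1·39.2 = 0.
That is s² + 13.75s + 278.3 = 0, so ω_n = 16.68 rad/s and ζ = 13.75/(2·16.68) = 0.4121.
%OS = 100·exp(−πζ/√(1−ζ²)) = 24.1%.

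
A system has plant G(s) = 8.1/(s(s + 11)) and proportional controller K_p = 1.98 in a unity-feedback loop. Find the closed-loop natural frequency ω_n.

1 + K_p·G(s) = 0 gives s² + 11s + 16.04 = 0.
Matching s² + 2ζω_n s + ω_n²: ω_n = √16.04 = 4.005 rad/s and 2ζω_n = 11, so ζ = 11/(2·4.005) = 1.37.

ω_n = 4 rad/s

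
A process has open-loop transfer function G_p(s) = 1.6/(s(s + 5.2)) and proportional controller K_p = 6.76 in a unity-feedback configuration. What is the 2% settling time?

T_s ≈ 1.54 s

Closed-loop characteristic equation: s² + 5.2s + 10.82 = 0, so ω_n = 3.289 rad/s and ζ = 5.2/(2·3.289) = 0.7906.
2% settling time T_s ≈ 4/(ζω_n) = 4/2.6 = 1.54 s.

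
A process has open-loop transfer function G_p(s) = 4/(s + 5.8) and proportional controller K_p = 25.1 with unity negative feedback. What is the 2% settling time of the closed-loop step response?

Closed-loop transfer function: T(s) = K_p·G_p(s)/(1 + K_p·G_p(s)) = 100.4/(s + 5.8 + 100.4) = 100.4/(s + 106.2).
Time constant τ = 1/106.2 = 0.009416 s, so the 2% settling time is about 4τ = 0.0377 s.

T_s ≈ 0.0377 s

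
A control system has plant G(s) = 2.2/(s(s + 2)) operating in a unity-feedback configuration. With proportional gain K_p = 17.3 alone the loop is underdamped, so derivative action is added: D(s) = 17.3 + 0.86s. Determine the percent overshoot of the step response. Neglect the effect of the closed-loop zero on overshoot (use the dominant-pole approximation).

35.2%

Forward path: (17.3 + 0.86s)·2.2/(s(s+2)). The closed-loop characteristic equation is s² + (2 + 2.2·0.86)s + 2.2·17.3 = 0.
That is s² + 3.892s + 38.06 = 0, so ω_n = 6.169 rad/s and ζ = 3.892/(2·6.169) = 0.3154.
%OS = 100·exp(−πζ/√(1−ζ²)) = 35.2%.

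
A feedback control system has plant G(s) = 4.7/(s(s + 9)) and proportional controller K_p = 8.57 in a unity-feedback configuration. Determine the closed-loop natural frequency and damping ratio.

ω_n = 6.35 rad/s, ζ = 0.709

The closed-loop denominator is s(s+9) + 8.57·4.7 = s² + 9s + 40.28.
So ω_n² = 40.28 ⇒ ω_n = 6.347 rad/s, and ζ = 9/(2ω_n) = 0.709.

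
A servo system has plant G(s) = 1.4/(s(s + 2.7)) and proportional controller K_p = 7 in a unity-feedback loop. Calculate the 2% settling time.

T_s ≈ 2.96 s

The closed-loop denominator s² + 2.7s + 9.8 gives ω_n = √9.8 = 3.13 and ζ = 2.7/(2ω_n) = 0.4312.
2% settling time T_s ≈ 4/(ζω_n) = 4/1.35 = 2.96 s.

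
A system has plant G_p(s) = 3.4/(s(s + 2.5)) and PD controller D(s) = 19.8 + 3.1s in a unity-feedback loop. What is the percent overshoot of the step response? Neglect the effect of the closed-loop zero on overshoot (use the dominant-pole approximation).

Forward path: (19.8 + 3.1s)·3.4/(s(s+2.5)). The closed-loop characteristic equation is s² + (2.5 + 3.4·3.1)s + 3.4·19.8 = 0.
That is s² + 13.04s + 67.32 = 0, so ω_n = 8.205 rad/s and ζ = 13.04/(2·8.205) = 0.7946.
%OS = 100·exp(−πζ/√(1−ζ²)) = 1.64%.

1.64%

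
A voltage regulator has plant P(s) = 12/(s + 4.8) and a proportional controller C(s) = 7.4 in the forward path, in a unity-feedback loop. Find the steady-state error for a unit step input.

0.0513

The loop is type 0. Static position error constant K_pos = C(0)·P(0) = 7.4·2.5 = 18.5.
Steady-state error to a unit step: e_ss = 1/(1+K_pos) = 1/19.5 = 0.0513.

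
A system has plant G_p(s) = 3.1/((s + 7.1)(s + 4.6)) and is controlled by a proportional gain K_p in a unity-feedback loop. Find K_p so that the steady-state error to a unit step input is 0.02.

K_p = 516

Steady-state error for a unit step on this type-0 loop is 1/(1 + K_p·G_p(0)).
G_p(0) = 0.09492. Require 1/(1 + K_p·0.09492) = 0.02, so 1 + 0.09492·K_p = 50.
K_p = (50 − 1)/0.09492 = 516.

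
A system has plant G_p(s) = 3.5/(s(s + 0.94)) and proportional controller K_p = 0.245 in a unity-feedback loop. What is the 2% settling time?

T_s ≈ 8.51 s

Closed-loop characteristic equation: s² + 0.94s + 0.8575 = 0, so ω_n = 0.926 rad/s and ζ = 0.94/(2·0.926) = 0.5076.
2% settling time T_s ≈ 4/(ζω_n) = 4/0.47 = 8.51 s.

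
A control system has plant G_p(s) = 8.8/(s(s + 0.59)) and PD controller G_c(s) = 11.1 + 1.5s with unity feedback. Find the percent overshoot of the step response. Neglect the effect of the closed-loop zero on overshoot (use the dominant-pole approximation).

Forward path: (11.1 + 1.5s)·8.8/(s(s+0.59)). The closed-loop characteristic equation is s² + (0.59 + 8.8·1.5)s + 8.8·11.1 = 0.
That is s² + 13.79s + 97.68 = 0, so ω_n = 9.883 rad/s and ζ = 13.79/(2·9.883) = 0.6976.
%OS = 100·exp(−πζ/√(1−ζ²)) = 4.69%.

4.69%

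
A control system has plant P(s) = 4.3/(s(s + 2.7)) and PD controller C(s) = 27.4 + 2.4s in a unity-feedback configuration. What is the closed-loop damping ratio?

Forward path: (27.4 + 2.4s)·4.3/(s(s+2.7)). The closed-loop characteristic equation is s² + (2.7 + 4.3·2.4)s + 4.3·27.4 = 0.
That is s² + 13.02s + 117.8 = 0, so ω_n = 10.85 rad/s and ζ = 13.02/(2·10.85) = 0.5998.

ζ = 0.6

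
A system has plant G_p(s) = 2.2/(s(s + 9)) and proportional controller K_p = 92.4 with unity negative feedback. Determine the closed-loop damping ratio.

The closed-loop denominator is s(s+9) + 92.4·2.2 = s² + 9s + 203.3.
Matching s² + 2ζω_n s + ω_n²: ω_n = √203.3 = 14.26 rad/s and 2ζω_n = 9, so ζ = 9/(2·14.26) = 0.316.

ζ = 0.316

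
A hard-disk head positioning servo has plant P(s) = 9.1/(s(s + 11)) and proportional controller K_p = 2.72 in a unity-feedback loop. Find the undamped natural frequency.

ω_n = 4.98 rad/s

1 + K_p·P(s) = 0 gives s² + 11s + 24.75 = 0.
So ω_n² = 24.75 ⇒ ω_n = 4.975 rad/s, and ζ = 11/(2ω_n) = 1.11.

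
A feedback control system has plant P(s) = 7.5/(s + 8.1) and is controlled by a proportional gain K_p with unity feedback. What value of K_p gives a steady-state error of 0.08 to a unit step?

For a type-0 loop with proportional control, e_ss = 1/(1 + K_p·P(0)).
P(0) = 0.9259. Require 1/(1 + K_p·0.9259) = 0.08, so 1 + 0.9259·K_p = 12.5.
K_p = (12.5 − 1)/0.9259 = 12.4.

K_p = 12.4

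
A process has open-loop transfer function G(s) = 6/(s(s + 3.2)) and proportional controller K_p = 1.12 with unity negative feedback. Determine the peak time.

The closed-loop denominator s² + 3.2s + 6.72 gives ω_n = √6.72 = 2.592 and ζ = 3.2/(2ω_n) = 0.6172.
Damped frequency ω_d = ω_n√(1−ζ²) = 2.04 rad/s, so peak time T_p = π/ω_d = 1.54 s.

T_p = 1.54 s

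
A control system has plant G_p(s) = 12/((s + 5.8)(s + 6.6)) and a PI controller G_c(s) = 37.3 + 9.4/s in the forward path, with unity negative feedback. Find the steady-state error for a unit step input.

0

The open loop G_c(s)G_p(s) has a pole at the origin (type 1), so the static position error constant is infinite and e_ss = 1/(1+∞) = 0.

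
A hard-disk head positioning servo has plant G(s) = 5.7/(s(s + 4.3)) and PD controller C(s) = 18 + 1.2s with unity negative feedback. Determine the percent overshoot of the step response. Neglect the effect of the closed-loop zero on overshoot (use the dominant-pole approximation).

12.6%

Forward path: (18 + 1.2s)·5.7/(s(s+4.3)). The closed-loop characteristic equation is s² + (4.3 + 5.7·1.2)s + 5.7·18 = 0.
That is s² + 11.14s + 102.6 = 0, so ω_n = 10.13 rad/s and ζ = 11.14/(2·10.13) = 0.5499.
%OS = 100·exp(−πζ/√(1−ζ²)) = 12.6%.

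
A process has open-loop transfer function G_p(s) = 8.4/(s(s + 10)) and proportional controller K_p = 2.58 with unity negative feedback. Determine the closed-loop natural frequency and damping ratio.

1 + K_p·G_p(s) = 0 gives s² + 10s + 21.67 = 0.
So ω_n² = 21.67 ⇒ ω_n = 4.655 rad/s, and ζ = 10/(2ω_n) = 1.07.

ω_n = 4.66 rad/s, ζ = 1.07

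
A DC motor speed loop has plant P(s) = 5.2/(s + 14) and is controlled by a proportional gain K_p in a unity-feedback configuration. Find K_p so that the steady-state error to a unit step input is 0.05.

K_p = 51.2

The loop is type 0, so e_ss(step) = 1/(1 + K_pos) with K_pos = K_p·P(0).
P(0) = 0.3714. Require 1/(1 + K_p·0.3714) = 0.05, so 1 + 0.3714·K_p = 20.
K_p = (20 − 1)/0.3714 = 51.2.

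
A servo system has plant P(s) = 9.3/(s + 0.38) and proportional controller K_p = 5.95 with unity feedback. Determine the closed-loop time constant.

τ = 0.0179 s

Closed-loop transfer function: T(s) = K_p·P(s)/(1 + K_p·P(s)) = 55.34/(s + 0.38 + 55.34) = 55.34/(s + 55.72).
Time constant τ = 1/55.72 = 0.0179 s.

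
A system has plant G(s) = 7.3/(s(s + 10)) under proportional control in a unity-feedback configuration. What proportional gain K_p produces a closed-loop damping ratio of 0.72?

Closed-loop characteristic equation: s² + 10s + K_p·7.3 = 0.
So ω_n = √(7.3K_p) and 2ζω_n = 10, giving ζ = 10/(2√(7.3K_p)).
Setting ζ = 0.72: √(7.3K_p) = 10/(2·0.72) = 6.944, so K_p = 48.23/7.3 = 6.61.

K_p = 6.61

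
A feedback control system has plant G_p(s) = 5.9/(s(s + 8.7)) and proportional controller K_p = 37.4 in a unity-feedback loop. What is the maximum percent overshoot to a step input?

38.2%

The closed-loop denominator s² + 8.7s + 220.7 gives ω_n = √220.7 = 14.85 and ζ = 8.7/(2ω_n) = 0.2928.
%OS = 100·exp(−πζ/√(1−ζ²)) = 100·exp(−π·0.2928/√0.9142) = 38.2%.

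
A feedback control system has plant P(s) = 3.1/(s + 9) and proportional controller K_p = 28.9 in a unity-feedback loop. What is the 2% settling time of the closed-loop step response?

T_s ≈ 0.0406 s

Closed-loop transfer function: T(s) = K_p·P(s)/(1 + K_p·P(s)) = 89.59/(s + 9 + 89.59) = 89.59/(s + 98.59).
Time constant τ = 1/98.59 = 0.01014 s, so the 2% settling time is about 4τ = 0.0406 s.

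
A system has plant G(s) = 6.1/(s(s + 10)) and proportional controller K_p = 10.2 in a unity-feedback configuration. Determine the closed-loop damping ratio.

ζ = 0.634

1 + K_p·G(s) = 0 gives s² + 10s + 62.22 = 0.
So ω_n² = 62.22 ⇒ ω_n = 7.888 rad/s, and ζ = 10/(2ω_n) = 0.634.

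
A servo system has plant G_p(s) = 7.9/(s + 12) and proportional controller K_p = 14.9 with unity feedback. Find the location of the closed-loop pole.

Closed-loop transfer function: T(s) = K_p·G_p(s)/(1 + K_p·G_p(s)) = 117.7/(s + 12 + 117.7) = 117.7/(s + 129.7).
The closed-loop pole is at s = −129.7.

s = -129.7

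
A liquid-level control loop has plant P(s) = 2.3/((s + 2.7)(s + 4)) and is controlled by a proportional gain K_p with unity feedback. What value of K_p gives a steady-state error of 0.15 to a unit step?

K_p = 26.6

The loop is type 0, so e_ss(step) = 1/(1 + K_pos) with K_pos = K_p·P(0).
P(0) = 0.213. Require 1/(1 + K_p·0.213) = 0.15, so 1 + 0.213·K_p = 6.667.
K_p = (6.667 − 1)/0.213 = 26.6.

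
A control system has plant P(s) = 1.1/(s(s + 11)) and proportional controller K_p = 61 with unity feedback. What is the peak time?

T_p = 0.518 s

From 1 + K_pP(s) = 0: s² + 11s + 67.1 = 0 ⇒ ω_n = 8.191, ζ = 0.6714.
Damped frequency ω_d = ω_n√(1−ζ²) = 6.07 rad/s, so peak time T_p = π/ω_d = 0.518 s.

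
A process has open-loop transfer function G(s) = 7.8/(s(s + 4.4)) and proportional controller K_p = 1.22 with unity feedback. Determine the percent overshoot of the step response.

The closed-loop denominator s² + 4.4s + 9.516 gives ω_n = √9.516 = 3.085 and ζ = 4.4/(2ω_n) = 0.7132.
%OS = 100·exp(−πζ/√(1−ζ²)) = 100·exp(−π·0.7132/√0.4914) = 4.09%.

4.09%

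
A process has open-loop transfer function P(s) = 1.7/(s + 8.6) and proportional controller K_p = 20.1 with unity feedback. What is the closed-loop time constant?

Closed-loop transfer function: T(s) = K_p·P(s)/(1 + K_p·P(s)) = 34.17/(s + 8.6 + 34.17) = 34.17/(s + 42.77).
Time constant τ = 1/42.77 = 0.0234 s.

τ = 0.0234 s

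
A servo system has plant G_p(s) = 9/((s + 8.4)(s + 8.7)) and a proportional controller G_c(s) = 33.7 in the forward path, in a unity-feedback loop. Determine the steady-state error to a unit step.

0.194

The loop is type 0. Static position error constant K_pos = G_c(0)·G_p(0) = 33.7·0.1232 = 4.15.
Steady-state error to a unit step: e_ss = 1/(1+K_pos) = 1/5.15 = 0.194.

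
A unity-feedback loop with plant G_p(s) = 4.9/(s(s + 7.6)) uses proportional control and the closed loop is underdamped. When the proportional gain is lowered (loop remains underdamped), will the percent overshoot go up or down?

decrease

ζ = 7.6/(2√(4.9K_p)) rises as K_p falls; higher damping means less overshoot.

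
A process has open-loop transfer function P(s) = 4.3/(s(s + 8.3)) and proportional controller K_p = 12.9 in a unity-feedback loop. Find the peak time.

T_p = 0.508 s

The closed-loop denominator s² + 8.3s + 55.47 gives ω_n = √55.47 = 7.448 and ζ = 8.3/(2ω_n) = 0.5572.
Damped frequency ω_d = ω_n√(1−ζ²) = 6.184 rad/s, so peak time T_p = π/ω_d = 0.508 s.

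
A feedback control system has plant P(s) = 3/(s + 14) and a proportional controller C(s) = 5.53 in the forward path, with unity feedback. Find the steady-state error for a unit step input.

The loop is type 0. Static position error constant K_pos = C(0)·P(0) = 5.53·0.2143 = 1.185.
Steady-state error to a unit step: e_ss = 1/(1+K_pos) = 1/2.185 = 0.458.

0.458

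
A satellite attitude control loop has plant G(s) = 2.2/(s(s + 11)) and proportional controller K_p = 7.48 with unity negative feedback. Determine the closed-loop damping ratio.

The closed-loop denominator is s(s+11) + 7.48·2.2 = s² + 11s + 16.46.
So ω_n² = 16.46 ⇒ ω_n = 4.057 rad/s, and ζ = 11/(2ω_n) = 1.36.

ζ = 1.36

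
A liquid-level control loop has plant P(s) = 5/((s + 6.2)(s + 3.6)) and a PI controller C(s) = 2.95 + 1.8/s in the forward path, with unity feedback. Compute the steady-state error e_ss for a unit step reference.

0

The open loop C(s)P(s) has a pole at the origin (type 1), so the static position error constant is infinite and e_ss = 1/(1+∞) = 0.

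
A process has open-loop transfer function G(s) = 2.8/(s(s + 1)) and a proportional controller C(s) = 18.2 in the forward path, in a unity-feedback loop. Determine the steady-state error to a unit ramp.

The loop has one pole at the origin (type 1). Velocity error constant K_v = lim_{s→0} s·C(s)G(s) = 18.2·2.8/1 = 50.96.
Steady-state error to a unit ramp: e_ss = 1/K_v = 0.0196.

0.0196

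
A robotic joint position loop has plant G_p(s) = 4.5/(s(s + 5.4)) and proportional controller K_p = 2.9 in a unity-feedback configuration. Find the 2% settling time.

The closed-loop denominator s² + 5.4s + 13.05 gives ω_n = √13.05 = 3.612 and ζ = 5.4/(2ω_n) = 0.7474.
2% settling time T_s ≈ 4/(ζω_n) = 4/2.7 = 1.48 s.

T_s ≈ 1.48 s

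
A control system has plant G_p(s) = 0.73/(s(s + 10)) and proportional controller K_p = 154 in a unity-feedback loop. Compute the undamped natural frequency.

ω_n = 10.6 rad/s

The closed-loop denominator is s(s+10) + 154·0.73 = s² + 10s + 112.4.
So ω_n² = 112.4 ⇒ ω_n = 10.6 rad/s, and ζ = 10/(2ω_n) = 0.472.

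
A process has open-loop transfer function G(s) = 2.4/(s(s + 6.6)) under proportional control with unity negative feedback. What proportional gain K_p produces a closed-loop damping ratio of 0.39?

Closed-loop characteristic equation: s² + 6.6s + K_p·2.4 = 0.
So ω_n = √(2.4K_p) and 2ζω_n = 6.6, giving ζ = 6.6/(2√(2.4K_p)).
Setting ζ = 0.39: √(2.4K_p) = 6.6/(2·0.39) = 8.462, so K_p = 71.6/2.4 = 29.8.

K_p = 29.8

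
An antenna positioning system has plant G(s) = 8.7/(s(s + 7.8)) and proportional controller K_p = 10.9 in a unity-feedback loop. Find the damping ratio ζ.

ζ = 0.4

The closed-loop denominator is s(s+7.8) + 10.9·8.7 = s² + 7.8s + 94.83.
Matching s² + 2ζω_n s + ω_n²: ω_n = √94.83 = 9.738 rad/s and 2ζω_n = 7.8, so ζ = 7.8/(2·9.738) = 0.4.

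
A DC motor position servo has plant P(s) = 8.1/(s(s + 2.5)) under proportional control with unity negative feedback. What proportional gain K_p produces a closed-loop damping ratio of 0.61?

Closed-loop characteristic equation: s² + 2.5s + K_p·8.1 = 0.
So ω_n = √(8.1K_p) and 2ζω_n = 2.5, giving ζ = 2.5/(2√(8.1K_p)).
Setting ζ = 0.61: √(8.1K_p) = 2.5/(2·0.61) = 2.049, so K_p = 4.199/8.1 = 0.518.

K_p = 0.518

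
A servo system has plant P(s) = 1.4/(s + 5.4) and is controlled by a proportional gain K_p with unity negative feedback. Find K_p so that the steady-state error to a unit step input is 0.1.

K_p = 34.7

For a type-0 loop with proportional control, e_ss = 1/(1 + K_p·P(0)).
P(0) = 0.2593. Require 1/(1 + K_p·0.2593) = 0.1, so 1 + 0.2593·K_p = 10.
K_p = (10 − 1)/0.2593 = 34.7.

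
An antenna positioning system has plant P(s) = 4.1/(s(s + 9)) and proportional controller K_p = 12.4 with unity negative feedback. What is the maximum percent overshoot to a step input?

From 1 + K_pP(s) = 0: s² + 9s + 50.84 = 0 ⇒ ω_n = 7.13, ζ = 0.6311.
%OS = 100·exp(−πζ/√(1−ζ²)) = 100·exp(−π·0.6311/√0.6017) = 7.76%.

7.76%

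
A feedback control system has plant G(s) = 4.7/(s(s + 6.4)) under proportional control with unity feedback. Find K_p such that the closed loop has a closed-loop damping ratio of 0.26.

K_p = 32.2

Closed-loop characteristic equation: s² + 6.4s + K_p·4.7 = 0.
So ω_n = √(4.7K_p) and 2ζω_n = 6.4, giving ζ = 6.4/(2√(4.7K_p)).
Setting ζ = 0.26: √(4.7K_p) = 6.4/(2·0.26) = 12.31, so K_p = 151.5/4.7 = 32.2.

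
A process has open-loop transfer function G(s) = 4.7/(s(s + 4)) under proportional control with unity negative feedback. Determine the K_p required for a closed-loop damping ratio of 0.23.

Closed-loop characteristic equation: s² + 4s + K_p·4.7 = 0.
So ω_n = √(4.7K_p) and 2ζω_n = 4, giving ζ = 4/(2√(4.7K_p)).
Setting ζ = 0.23: √(4.7K_p) = 4/(2·0.23) = 8.696, so K_p = 75.61/4.7 = 16.1.

K_p = 16.1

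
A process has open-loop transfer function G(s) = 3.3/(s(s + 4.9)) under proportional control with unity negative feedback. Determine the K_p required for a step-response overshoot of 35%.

K_p = 18.1

From %OS = 100·exp(−πζ/√(1−ζ²)) = 35%, ζ = −ln(0.35)/√(π²+ln²(0.35)) = 0.3169.
Characteristic equation s² + 4.9s + 3.3K_p = 0 gives ζ = 4.9/(2√(3.3K_p)).
Setting ζ = 0.3169: √(3.3K_p) = 4.9/(2·0.3169) = 7.73, so K_p = 59.76/3.3 = 18.1.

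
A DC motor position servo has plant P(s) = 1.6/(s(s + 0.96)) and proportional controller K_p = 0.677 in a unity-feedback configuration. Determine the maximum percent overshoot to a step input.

From 1 + K_pP(s) = 0: s² + 0.96s + 1.083 = 0 ⇒ ω_n = 1.041, ζ = 0.4612.
%OS = 100·exp(−πζ/√(1−ζ²)) = 100·exp(−π·0.4612/√0.7873) = 19.5%.

19.5%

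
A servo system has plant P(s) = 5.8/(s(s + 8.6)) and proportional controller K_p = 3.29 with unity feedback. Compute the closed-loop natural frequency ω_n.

ω_n = 4.37 rad/s

1 + K_p·P(s) = 0 gives s² + 8.6s + 19.08 = 0.
So ω_n² = 19.08 ⇒ ω_n = 4.368 rad/s, and ζ = 8.6/(2ω_n) = 0.984.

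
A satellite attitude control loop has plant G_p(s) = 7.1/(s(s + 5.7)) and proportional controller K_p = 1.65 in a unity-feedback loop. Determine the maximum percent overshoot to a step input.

The closed-loop denominator s² + 5.7s + 11.71 gives ω_n = √11.71 = 3.423 and ζ = 5.7/(2ω_n) = 0.8327.
%OS = 100·exp(−πζ/√(1−ζ²)) = 100·exp(−π·0.8327/√0.3067) = 0.888%.

0.888%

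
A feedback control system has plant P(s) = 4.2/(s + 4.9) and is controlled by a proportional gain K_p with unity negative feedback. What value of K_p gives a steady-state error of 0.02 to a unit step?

Steady-state error for a unit step on this type-0 loop is 1/(1 + K_p·P(0)).
P(0) = 0.8571. Require 1/(1 + K_p·0.8571) = 0.02, so 1 + 0.8571·K_p = 50.
K_p = (50 − 1)/0.8571 = 57.2.

K_p = 57.2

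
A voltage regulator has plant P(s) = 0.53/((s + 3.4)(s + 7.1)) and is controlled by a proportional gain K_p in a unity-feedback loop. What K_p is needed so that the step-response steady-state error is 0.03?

K_p = 1470

The loop is type 0, so e_ss(step) = 1/(1 + K_pos) with K_pos = K_p·P(0).
P(0) = 0.02196. Require 1/(1 + K_p·0.02196) = 0.03, so 1 + 0.02196·K_p = 33.33.
K_p = (33.33 − 1)/0.02196 = 1470.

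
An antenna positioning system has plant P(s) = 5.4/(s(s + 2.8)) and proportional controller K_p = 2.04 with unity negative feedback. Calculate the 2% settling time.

Closed-loop characteristic equation: s² + 2.8s + 11.02 = 0, so ω_n = 3.319 rad/s and ζ = 2.8/(2·3.319) = 0.4218.
2% settling time T_s ≈ 4/(ζω_n) = 4/1.4 = 2.86 s.

T_s ≈ 2.86 s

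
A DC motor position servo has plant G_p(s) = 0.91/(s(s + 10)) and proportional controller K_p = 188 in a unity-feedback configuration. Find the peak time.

The closed-loop denominator s² + 10s + 171.1 gives ω_n = √171.1 = 13.08 and ζ = 10/(2ω_n) = 0.3823.
Damped frequency ω_d = ω_n√(1−ζ²) = 12.09 rad/s, so peak time T_p = π/ω_d = 0.26 s.

T_p = 0.26 s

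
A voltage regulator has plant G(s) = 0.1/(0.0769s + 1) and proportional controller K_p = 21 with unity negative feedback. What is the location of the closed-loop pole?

Closed loop: T(s) = K_p·G/(1+K_p·G) = 2.1/(0.0769s + 1 + 2.1), with pole at s = −(1 + 2.1)/0.0769 = −40.31.

s = -40.31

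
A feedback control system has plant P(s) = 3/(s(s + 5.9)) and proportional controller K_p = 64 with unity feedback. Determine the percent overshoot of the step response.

Closed-loop characteristic equation: s² + 5.9s + 192 = 0, so ω_n = 13.86 rad/s and ζ = 5.9/(2·13.86) = 0.2129.
%OS = 100·exp(−πζ/√(1−ζ²)) = 100·exp(−π·0.2129/√0.9547) = 50.4%.

50.4%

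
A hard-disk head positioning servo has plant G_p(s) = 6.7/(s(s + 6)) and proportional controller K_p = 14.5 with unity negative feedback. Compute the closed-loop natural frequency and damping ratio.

ω_n = 9.86 rad/s, ζ = 0.304

The closed-loop denominator is s(s+6) + 14.5·6.7 = s² + 6s + 97.15.
So ω_n² = 97.15 ⇒ ω_n = 9.856 rad/s, and ζ = 6/(2ω_n) = 0.304.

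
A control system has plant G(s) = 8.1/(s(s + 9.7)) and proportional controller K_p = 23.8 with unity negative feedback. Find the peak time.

T_p = 0.241 s

Closed-loop characteristic equation: s² + 9.7s + 192.8 = 0, so ω_n = 13.88 rad/s and ζ = 9.7/(2·13.88) = 0.3493.
Damped frequency ω_d = ω_n√(1−ζ²) = 13.01 rad/s, so peak time T_p = π/ω_d = 0.241 s.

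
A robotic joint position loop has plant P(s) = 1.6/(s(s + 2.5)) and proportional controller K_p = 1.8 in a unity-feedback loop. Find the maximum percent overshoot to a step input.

3.27%

The closed-loop denominator s² + 2.5s + 2.88 gives ω_n = √2.88 = 1.697 and ζ = 2.5/(2ω_n) = 0.7366.
%OS = 100·exp(−πζ/√(1−ζ²)) = 100·exp(−π·0.7366/√0.4575) = 3.27%.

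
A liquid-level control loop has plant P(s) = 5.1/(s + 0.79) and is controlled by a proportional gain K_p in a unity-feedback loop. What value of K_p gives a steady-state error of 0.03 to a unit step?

K_p = 5.01

The loop is type 0, so e_ss(step) = 1/(1 + K_pos) with K_pos = K_p·P(0).
P(0) = 6.456. Require 1/(1 + K_p·6.456) = 0.03, so 1 + 6.456·K_p = 33.33.
K_p = (33.33 − 1)/6.456 = 5.01.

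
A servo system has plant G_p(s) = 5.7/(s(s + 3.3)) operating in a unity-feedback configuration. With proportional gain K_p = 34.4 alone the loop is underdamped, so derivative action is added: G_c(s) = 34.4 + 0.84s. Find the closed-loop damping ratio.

Forward path: (34.4 + 0.84s)·5.7/(s(s+3.3)). The closed-loop characteristic equation is s² + (3.3 + 5.7·0.84)s + 5.7·34.4 = 0.
That is s² + 8.088s + 196.1 = 0, so ω_n = 14 rad/s and ζ = 8.088/(2·14) = 0.2888.

ζ = 0.289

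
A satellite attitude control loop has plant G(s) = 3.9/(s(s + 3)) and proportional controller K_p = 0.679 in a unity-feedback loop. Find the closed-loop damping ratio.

The closed-loop denominator is s(s+3) + 0.679·3.9 = s² + 3s + 2.648.
So ω_n² = 2.648 ⇒ ω_n = 1.627 rad/s, and ζ = 3/(2ω_n) = 0.922.

ζ = 0.922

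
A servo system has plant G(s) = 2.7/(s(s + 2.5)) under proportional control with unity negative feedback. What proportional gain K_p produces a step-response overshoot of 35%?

K_p = 5.76

From %OS = 100·exp(−πζ/√(1−ζ²)) = 35%, ζ = −ln(0.35)/√(π²+ln²(0.35)) = 0.3169.
Characteristic equation s² + 2.5s + 2.7K_p = 0 gives ζ = 2.5/(2√(2.7K_p)).
Setting ζ = 0.3169: √(2.7K_p) = 2.5/(2·0.3169) = 3.944, so K_p = 15.55/2.7 = 5.76.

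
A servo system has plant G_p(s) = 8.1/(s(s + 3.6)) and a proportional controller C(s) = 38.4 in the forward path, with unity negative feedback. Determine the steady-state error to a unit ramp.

The loop has one pole at the origin (type 1). Velocity error constant K_v = lim_{s→0} s·C(s)G_p(s) = 38.4·8.1/3.6 = 86.4.
Steady-state error to a unit ramp: e_ss = 1/K_v = 0.0116.

0.0116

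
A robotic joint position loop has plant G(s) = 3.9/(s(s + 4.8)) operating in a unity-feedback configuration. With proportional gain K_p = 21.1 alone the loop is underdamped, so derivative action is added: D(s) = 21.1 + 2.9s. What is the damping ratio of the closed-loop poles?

ζ = 0.888

Forward path: (21.1 + 2.9s)·3.9/(s(s+4.8)). The closed-loop characteristic equation is s² + (4.8 + 3.9·2.9)s + 3.9·21.1 = 0.
That is s² + 16.11s + 82.29 = 0, so ω_n = 9.071 rad/s and ζ = 16.11/(2·9.071) = 0.888.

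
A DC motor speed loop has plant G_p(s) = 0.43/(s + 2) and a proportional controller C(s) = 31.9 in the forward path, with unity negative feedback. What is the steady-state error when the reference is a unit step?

The loop is type 0. Static position error constant K_pos = C(0)·G_p(0) = 31.9·0.215 = 6.858.
Steady-state error to a unit step: e_ss = 1/(1+K_pos) = 1/7.858 = 0.127.

0.127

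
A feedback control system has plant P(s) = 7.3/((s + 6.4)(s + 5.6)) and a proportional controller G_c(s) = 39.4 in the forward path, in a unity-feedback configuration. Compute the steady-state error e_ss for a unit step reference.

0.111

The loop is type 0. Static position error constant K_pos = G_c(0)·P(0) = 39.4·0.2037 = 8.025.
Steady-state error to a unit step: e_ss = 1/(1+K_pos) = 1/9.025 = 0.111.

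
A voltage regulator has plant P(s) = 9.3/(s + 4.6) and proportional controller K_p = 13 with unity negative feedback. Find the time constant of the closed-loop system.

Closed-loop transfer function: T(s) = K_p·P(s)/(1 + K_p·P(s)) = 120.9/(s + 4.6 + 120.9) = 120.9/(s + 125.5).
Time constant τ = 1/125.5 = 0.00797 s.

τ = 0.00797 s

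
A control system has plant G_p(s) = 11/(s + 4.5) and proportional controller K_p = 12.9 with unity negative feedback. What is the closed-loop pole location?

s = -146.4

Closed-loop transfer function: T(s) = K_p·G_p(s)/(1 + K_p·G_p(s)) = 141.9/(s + 4.5 + 141.9) = 141.9/(s + 146.4).
The closed-loop pole is at s = −146.4.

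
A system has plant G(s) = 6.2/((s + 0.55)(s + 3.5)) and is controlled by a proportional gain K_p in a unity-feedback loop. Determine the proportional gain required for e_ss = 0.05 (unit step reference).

The loop is type 0, so e_ss(step) = 1/(1 + K_pos) with K_pos = K_p·G(0).
G(0) = 3.221. Require 1/(1 + K_p·3.221) = 0.05, so 1 + 3.221·K_p = 20.
K_p = (20 − 1)/3.221 = 5.9.

K_p = 5.9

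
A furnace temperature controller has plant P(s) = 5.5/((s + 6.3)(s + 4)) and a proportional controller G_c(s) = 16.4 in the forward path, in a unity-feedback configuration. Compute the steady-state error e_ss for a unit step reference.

0.218

The loop is type 0. Static position error constant K_pos = G_c(0)·P(0) = 16.4·0.2183 = 3.579.
Steady-state error to a unit step: e_ss = 1/(1+K_pos) = 1/4.579 = 0.218.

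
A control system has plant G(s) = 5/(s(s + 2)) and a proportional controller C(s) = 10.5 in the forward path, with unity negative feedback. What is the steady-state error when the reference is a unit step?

0

The open loop C(s)G(s) has a pole at the origin (type 1), so the static position error constant is infinite and e_ss = 1/(1+∞) = 0.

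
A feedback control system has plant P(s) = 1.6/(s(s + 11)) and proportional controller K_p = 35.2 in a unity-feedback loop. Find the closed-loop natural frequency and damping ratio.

ω_n = 7.5 rad/s, ζ = 0.733

With unity feedback the closed-loop characteristic equation is s² + 11s + 35.2·1.6 = s² + 11s + 56.32 = 0.
Matching s² + 2ζω_n s + ω_n²: ω_n = √56.32 = 7.505 rad/s and 2ζω_n = 11, so ζ = 11/(2·7.505) = 0.733.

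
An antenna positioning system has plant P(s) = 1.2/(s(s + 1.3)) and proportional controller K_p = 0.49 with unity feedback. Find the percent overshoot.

Closed-loop characteristic equation: s² + 1.3s + 0.588 = 0, so ω_n = 0.7668 rad/s and ζ = 1.3/(2·0.7668) = 0.8477.
%OS = 100·exp(−πζ/√(1−ζ²)) = 100·exp(−π·0.8477/√0.2815) = 0.661%.

0.661%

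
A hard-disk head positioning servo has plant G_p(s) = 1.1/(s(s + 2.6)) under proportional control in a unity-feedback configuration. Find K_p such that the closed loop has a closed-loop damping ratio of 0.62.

K_p = 4

Closed-loop characteristic equation: s² + 2.6s + K_p·1.1 = 0.
So ω_n = √(1.1K_p) and 2ζω_n = 2.6, giving ζ = 2.6/(2√(1.1K_p)).
Setting ζ = 0.62: √(1.1K_p) = 2.6/(2·0.62) = 2.097, so K_p = 4.396/1.1 = 4.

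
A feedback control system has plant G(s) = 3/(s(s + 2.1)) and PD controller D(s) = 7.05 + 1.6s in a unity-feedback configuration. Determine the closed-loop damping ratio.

Forward path: (7.05 + 1.6s)·3/(s(s+2.1)). The closed-loop characteristic equation is s² + (2.1 + 3·1.6)s + 3·7.05 = 0.
That is s² + 6.9s + 21.15 = 0, so ω_n = 4.599 rad/s and ζ = 6.9/(2·4.599) = 0.7502.

ζ = 0.75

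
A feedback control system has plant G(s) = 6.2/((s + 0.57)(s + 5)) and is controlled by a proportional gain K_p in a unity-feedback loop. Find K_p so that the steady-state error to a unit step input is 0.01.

K_p = 45.5

The loop is type 0, so e_ss(step) = 1/(1 + K_pos) with K_pos = K_p·G(0).
G(0) = 2.175. Require 1/(1 + K_p·2.175) = 0.01, so 1 + 2.175·K_p = 100.
K_p = (100 − 1)/2.175 = 45.5.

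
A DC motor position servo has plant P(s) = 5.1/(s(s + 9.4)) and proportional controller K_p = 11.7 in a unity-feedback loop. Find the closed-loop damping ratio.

ζ = 0.608

1 + K_p·P(s) = 0 gives s² + 9.4s + 59.67 = 0.
Matching s² + 2ζω_n s + ω_n²: ω_n = √59.67 = 7.725 rad/s and 2ζω_n = 9.4, so ζ = 9.4/(2·7.725) = 0.608.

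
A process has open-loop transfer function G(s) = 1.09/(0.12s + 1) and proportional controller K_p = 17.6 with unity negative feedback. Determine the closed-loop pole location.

Closed loop: T(s) = K_p·G/(1+K_p·G) = 19.18/(0.12s + 1 + 19.18), with pole at s = −(1 + 19.18)/0.12 = −168.2.

s = -168.2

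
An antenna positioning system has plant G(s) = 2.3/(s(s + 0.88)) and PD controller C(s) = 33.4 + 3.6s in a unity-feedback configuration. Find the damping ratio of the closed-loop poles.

ζ = 0.523

Forward path: (33.4 + 3.6s)·2.3/(s(s+0.88)). The closed-loop characteristic equation is s² + (0.88 + 2.3·3.6)s + 2.3·33.4 = 0.
That is s² + 9.16s + 76.82 = 0, so ω_n = 8.765 rad/s and ζ = 9.16/(2·8.765) = 0.5226.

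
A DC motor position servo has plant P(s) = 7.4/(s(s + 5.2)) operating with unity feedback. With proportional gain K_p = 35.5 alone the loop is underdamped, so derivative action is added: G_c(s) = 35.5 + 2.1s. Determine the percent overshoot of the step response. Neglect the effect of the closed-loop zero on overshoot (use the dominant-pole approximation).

Forward path: (35.5 + 2.1s)·7.4/(s(s+5.2)). The closed-loop characteristic equation is s² + (5.2 + 7.4·2.1)s + 7.4·35.5 = 0.
That is s² + 20.74s + 262.7 = 0, so ω_n = 16.21 rad/s and ζ = 20.74/(2·16.21) = 0.6398.
%OS = 100·exp(−πζ/√(1−ζ²)) = 7.31%.

7.31%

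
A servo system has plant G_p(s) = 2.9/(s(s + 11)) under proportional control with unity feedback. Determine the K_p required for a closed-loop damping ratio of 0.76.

Closed-loop characteristic equation: s² + 11s + K_p·2.9 = 0.
So ω_n = √(2.9K_p) and 2ζω_n = 11, giving ζ = 11/(2√(2.9K_p)).
Setting ζ = 0.76: √(2.9K_p) = 11/(2·0.76) = 7.237, so K_p = 52.37/2.9 = 18.1.

K_p = 18.1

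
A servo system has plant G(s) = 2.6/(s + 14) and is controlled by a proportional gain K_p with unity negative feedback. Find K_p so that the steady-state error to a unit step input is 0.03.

The loop is type 0, so e_ss(step) = 1/(1 + K_pos) with K_pos = K_p·G(0).
G(0) = 0.1857. Require 1/(1 + K_p·0.1857) = 0.03, so 1 + 0.1857·K_p = 33.33.
K_p = (33.33 − 1)/0.1857 = 174.

K_p = 174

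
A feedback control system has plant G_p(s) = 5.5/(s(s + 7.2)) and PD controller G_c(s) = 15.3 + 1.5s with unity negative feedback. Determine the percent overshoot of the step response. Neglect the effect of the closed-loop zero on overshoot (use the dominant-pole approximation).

0.74%

Forward path: (15.3 + 1.5s)·5.5/(s(s+7.2)). The closed-loop characteristic equation is s² + (7.2 + 5.5·1.5)s + 5.5·15.3 = 0.
That is s² + 15.45s + 84.15 = 0, so ω_n = 9.173 rad/s and ζ = 15.45/(2·9.173) = 0.8421.
%OS = 100·exp(−πζ/√(1−ζ²)) = 0.74%.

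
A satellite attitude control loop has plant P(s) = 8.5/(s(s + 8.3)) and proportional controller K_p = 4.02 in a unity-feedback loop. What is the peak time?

T_p = 0.763 s

The closed-loop denominator s² + 8.3s + 34.17 gives ω_n = √34.17 = 5.846 and ζ = 8.3/(2ω_n) = 0.7099.
Damped frequency ω_d = ω_n√(1−ζ²) = 4.117 rad/s, so peak time T_p = π/ω_d = 0.763 s.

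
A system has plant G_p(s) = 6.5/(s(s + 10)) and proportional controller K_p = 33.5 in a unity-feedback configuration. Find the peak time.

T_p = 0.226 s

Closed-loop characteristic equation: s² + 10s + 217.8 = 0, so ω_n = 14.76 rad/s and ζ = 10/(2·14.76) = 0.3388.
Damped frequency ω_d = ω_n√(1−ζ²) = 13.88 rad/s, so peak time T_p = π/ω_d = 0.226 s.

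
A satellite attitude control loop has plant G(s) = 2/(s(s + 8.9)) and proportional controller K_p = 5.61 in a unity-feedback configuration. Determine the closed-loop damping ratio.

1 + K_p·G(s) = 0 gives s² + 8.9s + 11.22 = 0.
Matching s² + 2ζω_n s + ω_n²: ω_n = √11.22 = 3.35 rad/s and 2ζω_n = 8.9, so ζ = 8.9/(2·3.35) = 1.33.

ζ = 1.33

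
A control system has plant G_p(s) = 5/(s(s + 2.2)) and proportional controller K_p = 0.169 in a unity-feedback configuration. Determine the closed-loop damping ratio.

ζ = 1.2

1 + K_p·G_p(s) = 0 gives s² + 2.2s + 0.845 = 0.
Matching s² + 2ζω_n s + ω_n²: ω_n = √0.845 = 0.9192 rad/s and 2ζω_n = 2.2, so ζ = 2.2/(2·0.9192) = 1.2.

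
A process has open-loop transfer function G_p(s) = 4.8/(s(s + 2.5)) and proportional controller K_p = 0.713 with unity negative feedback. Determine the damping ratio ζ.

ζ = 0.676

1 + K_p·G_p(s) = 0 gives s² + 2.5s + 3.422 = 0.
So ω_n² = 3.422 ⇒ ω_n = 1.85 rad/s, and ζ = 2.5/(2ω_n) = 0.676.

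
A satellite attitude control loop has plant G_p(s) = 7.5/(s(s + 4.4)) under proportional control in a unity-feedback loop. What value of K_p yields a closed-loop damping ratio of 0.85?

Closed-loop characteristic equation: s² + 4.4s + K_p·7.5 = 0.
So ω_n = √(7.5K_p) and 2ζω_n = 4.4, giving ζ = 4.4/(2√(7.5K_p)).
Setting ζ = 0.85: √(7.5K_p) = 4.4/(2·0.85) = 2.588, so K_p = 6.699/7.5 = 0.893.

K_p = 0.893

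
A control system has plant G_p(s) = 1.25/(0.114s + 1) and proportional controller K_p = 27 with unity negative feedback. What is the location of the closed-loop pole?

Closed loop: T(s) = K_p·G_p/(1+K_p·G_p) = 33.75/(0.114s + 1 + 33.75), with pole at s = −(1 + 33.75)/0.114 = −304.8.

s = -304.8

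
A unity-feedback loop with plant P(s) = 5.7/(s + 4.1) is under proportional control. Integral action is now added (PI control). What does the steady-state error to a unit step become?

The integrator makes K_pos = lim_{s→0} C(s)G(s) infinite, so e_ss = 1/(1+K_pos) = 0.

0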